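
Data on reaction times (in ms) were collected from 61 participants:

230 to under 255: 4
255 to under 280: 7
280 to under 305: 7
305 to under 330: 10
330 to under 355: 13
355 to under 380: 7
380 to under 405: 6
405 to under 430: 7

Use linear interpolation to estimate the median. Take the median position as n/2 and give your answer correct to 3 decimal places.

Cumulative frequencies: 4, 11, 18, 28, 41, 48, 54, 61
n = 61; position = n/2 = 30.5.
This falls in the class 330 to under 355: L = 330, F = 28, f = 13, h = 25.
Median ≈ 330 + ((30.5 − 28) / 13) × 25 = 334.8077

334.808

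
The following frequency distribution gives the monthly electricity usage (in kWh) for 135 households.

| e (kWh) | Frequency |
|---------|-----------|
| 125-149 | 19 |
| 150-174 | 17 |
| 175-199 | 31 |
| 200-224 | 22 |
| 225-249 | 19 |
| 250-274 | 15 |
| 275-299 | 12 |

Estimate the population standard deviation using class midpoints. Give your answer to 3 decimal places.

45.484

Midpoints: 137, 162, 187, 212, 237, 262, 287
n = 135, Σfm = 27695, mean = 205.1481
Σfm² = 5960865
Σf(m − x̄)² = Σfm² − (Σfm)²/n = 5960865 − 27695²/135 = 279287.0370
Population variance = 279287.0370 / 135 = 2068.7929
Standard deviation = √2068.7929 = 45.4840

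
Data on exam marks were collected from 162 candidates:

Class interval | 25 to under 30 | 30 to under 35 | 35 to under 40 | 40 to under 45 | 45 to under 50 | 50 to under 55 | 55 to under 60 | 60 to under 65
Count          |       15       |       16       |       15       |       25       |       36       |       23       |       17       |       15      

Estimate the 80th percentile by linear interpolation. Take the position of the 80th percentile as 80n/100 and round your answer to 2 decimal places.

Cumulative frequencies: 15, 31, 46, 71, 107, 130, 147, 162
n = 162; position = 80n/100 = 129.6.
This falls in the class 50 to under 55: L = 50, F = 107, f = 23, h = 5.
80th percentile ≈ 50 + ((129.6 − 107) / 23) × 5 = 54.9130

54.91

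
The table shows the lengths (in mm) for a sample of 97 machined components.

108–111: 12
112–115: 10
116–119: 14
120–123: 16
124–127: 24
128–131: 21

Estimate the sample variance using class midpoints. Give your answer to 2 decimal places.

44.97

Midpoints: 109.5, 113.5, 117.5, 121.5, 125.5, 129.5
n = 97, Σfm = 11769.5, mean = 121.3351
Σfm² = 1432370.25
Σf(m − x̄)² = Σfm² − (Σfm)²/n = 1432370.25 − 11769.5²/97 = 4317.3608
Sample variance = 4317.3608 / 96 = 44.9725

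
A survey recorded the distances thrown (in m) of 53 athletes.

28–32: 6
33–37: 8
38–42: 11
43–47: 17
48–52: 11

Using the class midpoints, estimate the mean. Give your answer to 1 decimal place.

41.8

Midpoints: 30, 35, 40, 45, 50
Σfm = 6×30 + 8×35 + 11×40 + 17×45 + 11×50 = 2215
n = Σf = 53
Mean = 2215 / 53 = 41.7925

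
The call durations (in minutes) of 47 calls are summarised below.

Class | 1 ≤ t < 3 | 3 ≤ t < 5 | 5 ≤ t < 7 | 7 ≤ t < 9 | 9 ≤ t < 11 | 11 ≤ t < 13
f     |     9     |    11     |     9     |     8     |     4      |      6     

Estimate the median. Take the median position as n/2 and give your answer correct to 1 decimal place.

Cumulative frequencies: 9, 20, 29, 37, 41, 47
n = 47; position = n/2 = 23.5.
This falls in the class 5 ≤ t < 7: L = 5, F = 20, f = 9, h = 2.
Median ≈ 5 + ((23.5 − 20) / 9) × 2 = 5.7778

5.8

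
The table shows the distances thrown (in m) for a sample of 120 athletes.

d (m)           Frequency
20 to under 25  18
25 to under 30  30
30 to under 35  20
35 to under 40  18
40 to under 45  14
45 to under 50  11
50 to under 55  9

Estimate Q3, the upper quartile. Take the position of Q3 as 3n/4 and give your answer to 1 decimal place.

41.4

Cumulative frequencies: 18, 48, 68, 86, 100, 111, 120
n = 120; position = 3n/4 = 90.
This falls in the class 40 to under 45: L = 40, F = 86, f = 14, h = 5.
Upper quartile ≈ 40 + ((90 − 86) / 14) × 5 = 41.4286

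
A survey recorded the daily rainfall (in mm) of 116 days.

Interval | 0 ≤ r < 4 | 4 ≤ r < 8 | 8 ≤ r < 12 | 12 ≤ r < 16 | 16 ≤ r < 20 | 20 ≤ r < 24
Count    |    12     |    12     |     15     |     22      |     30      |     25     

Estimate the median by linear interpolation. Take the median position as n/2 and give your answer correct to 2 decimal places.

15.45

Cumulative frequencies: 12, 24, 39, 61, 91, 116
n = 116; position = n/2 = 58.
This falls in the class 12 ≤ r < 16: L = 12, F = 39, f = 22, h = 4.
Median ≈ 12 + ((58 − 39) / 22) × 4 = 15.4545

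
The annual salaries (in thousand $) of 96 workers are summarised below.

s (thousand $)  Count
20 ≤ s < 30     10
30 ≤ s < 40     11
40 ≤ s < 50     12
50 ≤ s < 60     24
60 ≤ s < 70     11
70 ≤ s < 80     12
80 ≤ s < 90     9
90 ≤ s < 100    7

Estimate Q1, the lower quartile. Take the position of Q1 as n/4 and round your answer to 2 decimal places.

42.50

Cumulative frequencies: 10, 21, 33, 57, 68, 80, 89, 96
n = 96; position = n/4 = 24.
This falls in the class 40 ≤ s < 50: L = 40, F = 21, f = 12, h = 10.
Lower quartile ≈ 40 + ((24 − 21) / 12) × 10 = 42.5000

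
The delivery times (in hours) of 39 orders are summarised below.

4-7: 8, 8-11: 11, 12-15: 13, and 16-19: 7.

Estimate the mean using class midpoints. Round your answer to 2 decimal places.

Midpoints: 5.5, 9.5, 13.5, 17.5
Σfm = 8×5.5 + 11×9.5 + 13×13.5 + 7×17.5 = 446.5
n = Σf = 39
Mean = 446.5 / 39 = 11.4487

11.45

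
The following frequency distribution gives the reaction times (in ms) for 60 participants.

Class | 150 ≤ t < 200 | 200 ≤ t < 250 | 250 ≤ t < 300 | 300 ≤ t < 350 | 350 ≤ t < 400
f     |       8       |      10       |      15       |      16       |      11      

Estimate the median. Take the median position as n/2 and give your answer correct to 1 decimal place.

290.0

Cumulative frequencies: 8, 18, 33, 49, 60
n = 60; position = n/2 = 30.
This falls in the class 250 ≤ t < 300: L = 250, F = 18, f = 15, h = 50.
Median ≈ 250 + ((30 − 18) / 15) × 50 = 290.0000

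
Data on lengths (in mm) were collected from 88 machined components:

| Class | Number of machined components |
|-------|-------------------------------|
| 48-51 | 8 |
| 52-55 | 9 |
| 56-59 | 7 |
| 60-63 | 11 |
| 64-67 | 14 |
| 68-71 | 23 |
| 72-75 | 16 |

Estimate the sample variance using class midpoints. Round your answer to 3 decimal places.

59.852

Midpoints: 49.5, 53.5, 57.5, 61.5, 65.5, 69.5, 73.5
n = 88, Σfm = 5648, mean = 64.1818
Σfm² = 367706
Σf(m − x̄)² = Σfm² − (Σfm)²/n = 367706 − 5648²/88 = 5207.0909
Sample variance = 5207.0909 / 87 = 59.8516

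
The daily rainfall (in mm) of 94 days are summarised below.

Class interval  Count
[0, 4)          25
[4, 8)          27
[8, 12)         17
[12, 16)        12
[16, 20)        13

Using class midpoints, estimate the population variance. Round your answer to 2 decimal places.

29.76

Midpoints: 2, 6, 10, 14, 18
n = 94, Σfm = 784, mean = 8.3404
Σfm² = 9336
Σf(m − x̄)² = Σfm² − (Σfm)²/n = 9336 − 784²/94 = 2797.1064
Population variance = 2797.1064 / 94 = 29.7565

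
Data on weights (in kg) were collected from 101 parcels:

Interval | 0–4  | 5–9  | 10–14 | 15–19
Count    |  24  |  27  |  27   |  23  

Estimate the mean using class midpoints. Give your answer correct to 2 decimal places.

9.43

Midpoints: 2, 7, 12, 17
Σfm = 24×2 + 27×7 + 27×12 + 23×17 = 952
n = Σf = 101
Mean = 952 / 101 = 9.4257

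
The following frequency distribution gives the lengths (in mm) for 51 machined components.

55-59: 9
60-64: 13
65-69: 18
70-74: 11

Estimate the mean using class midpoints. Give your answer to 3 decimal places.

Midpoints: 57, 62, 67, 72
Σfm = 9×57 + 13×62 + 18×67 + 11×72 = 3317
n = Σf = 51
Mean = 3317 / 51 = 65.0392

65.039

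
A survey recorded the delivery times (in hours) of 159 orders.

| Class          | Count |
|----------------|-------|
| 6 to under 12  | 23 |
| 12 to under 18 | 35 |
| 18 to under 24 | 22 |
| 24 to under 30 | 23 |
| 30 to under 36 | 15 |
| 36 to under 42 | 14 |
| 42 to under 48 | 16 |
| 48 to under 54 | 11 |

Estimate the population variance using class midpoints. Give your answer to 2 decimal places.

171.11

Midpoints: 9, 15, 21, 27, 33, 39, 45, 51
n = 159, Σfm = 4137, mean = 26.0189
Σfm² = 134847
Σf(m − x̄)² = Σfm² − (Σfm)²/n = 134847 − 4137²/159 = 27206.9434
Population variance = 27206.9434 / 159 = 171.1129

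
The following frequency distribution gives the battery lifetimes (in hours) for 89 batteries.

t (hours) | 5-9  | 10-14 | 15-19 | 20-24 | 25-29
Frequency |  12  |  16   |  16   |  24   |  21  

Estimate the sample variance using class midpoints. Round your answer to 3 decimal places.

Midpoints: 7, 12, 17, 22, 27
n = 89, Σfm = 1643, mean = 18.4607
Σfm² = 34441
Σf(m − x̄)² = Σfm² − (Σfm)²/n = 34441 − 1643²/89 = 4110.1124
Sample variance = 4110.1124 / 88 = 46.7058

46.706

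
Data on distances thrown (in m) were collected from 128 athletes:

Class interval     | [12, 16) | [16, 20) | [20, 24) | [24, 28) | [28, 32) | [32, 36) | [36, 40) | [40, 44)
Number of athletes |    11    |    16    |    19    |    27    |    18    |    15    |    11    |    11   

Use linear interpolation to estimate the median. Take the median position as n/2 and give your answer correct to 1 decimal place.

Cumulative frequencies: 11, 27, 46, 73, 91, 106, 117, 128
n = 128; position = n/2 = 64.
This falls in the class [24, 28): L = 24, F = 46, f = 27, h = 4.
Median ≈ 24 + ((64 − 46) / 27) × 4 = 26.6667

26.7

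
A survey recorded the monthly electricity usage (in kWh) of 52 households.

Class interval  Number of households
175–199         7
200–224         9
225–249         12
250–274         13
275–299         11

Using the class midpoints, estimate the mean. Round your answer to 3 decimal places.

242.769

Midpoints: 187, 212, 237, 262, 287
Σfm = 7×187 + 9×212 + 12×237 + 13×262 + 11×287 = 12624
n = Σf = 52
Mean = 12624 / 52 = 242.7692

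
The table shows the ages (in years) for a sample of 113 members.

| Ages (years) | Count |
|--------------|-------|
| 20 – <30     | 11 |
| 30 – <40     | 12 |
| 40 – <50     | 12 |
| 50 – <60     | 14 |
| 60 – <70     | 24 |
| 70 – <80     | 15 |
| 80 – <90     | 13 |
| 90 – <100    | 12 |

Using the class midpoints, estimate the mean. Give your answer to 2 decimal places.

Midpoints: 25, 35, 45, 55, 65, 75, 85, 95
Σfm = 11×25 + 12×35 + 12×45 + 14×55 + 24×65 + 15×75 + 13×85 + 12×95 = 6935
n = Σf = 113
Mean = 6935 / 113 = 61.3717

61.37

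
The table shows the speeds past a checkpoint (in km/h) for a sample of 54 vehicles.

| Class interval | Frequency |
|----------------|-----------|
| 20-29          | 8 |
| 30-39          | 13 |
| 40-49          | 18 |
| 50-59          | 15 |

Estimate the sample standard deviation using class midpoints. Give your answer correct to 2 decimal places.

Midpoints: 24.5, 34.5, 44.5, 54.5
n = 54, Σfm = 2263, mean = 41.9074
Σfm² = 100473.5
Σf(m − x̄)² = Σfm² − (Σfm)²/n = 100473.5 − 2263²/54 = 5637.0370
Sample variance = 5637.0370 / 53 = 106.3592
Standard deviation = √106.3592 = 10.3131

10.31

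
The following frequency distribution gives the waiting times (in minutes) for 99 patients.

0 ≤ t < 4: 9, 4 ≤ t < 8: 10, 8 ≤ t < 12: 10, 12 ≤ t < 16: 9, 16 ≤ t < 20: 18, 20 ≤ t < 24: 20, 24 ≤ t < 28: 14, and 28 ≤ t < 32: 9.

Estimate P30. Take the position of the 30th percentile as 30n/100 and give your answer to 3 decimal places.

12.311

Cumulative frequencies: 9, 19, 29, 38, 56, 76, 90, 99
n = 99; position = 30n/100 = 29.7.
This falls in the class 12 ≤ t < 16: L = 12, F = 29, f = 9, h = 4.
30th percentile ≈ 12 + ((29.7 − 29) / 9) × 4 = 12.3111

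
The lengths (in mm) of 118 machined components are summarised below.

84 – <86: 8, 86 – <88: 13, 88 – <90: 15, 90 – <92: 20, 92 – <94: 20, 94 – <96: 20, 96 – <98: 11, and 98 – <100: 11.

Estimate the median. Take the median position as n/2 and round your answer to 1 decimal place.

92.3

Cumulative frequencies: 8, 21, 36, 56, 76, 96, 107, 118
n = 118; position = n/2 = 59.
This falls in the class 92 – <94: L = 92, F = 56, f = 20, h = 2.
Median ≈ 92 + ((59 − 56) / 20) × 2 = 92.3000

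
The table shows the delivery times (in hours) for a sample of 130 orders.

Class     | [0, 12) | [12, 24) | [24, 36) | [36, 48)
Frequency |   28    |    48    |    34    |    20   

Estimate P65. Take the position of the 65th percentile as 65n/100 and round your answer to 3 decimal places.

Cumulative frequencies: 28, 76, 110, 130
n = 130; position = 65n/100 = 84.5.
This falls in the class [24, 36): L = 24, F = 76, f = 34, h = 12.
65th percentile ≈ 24 + ((84.5 − 76) / 34) × 12 = 27.0000

27.000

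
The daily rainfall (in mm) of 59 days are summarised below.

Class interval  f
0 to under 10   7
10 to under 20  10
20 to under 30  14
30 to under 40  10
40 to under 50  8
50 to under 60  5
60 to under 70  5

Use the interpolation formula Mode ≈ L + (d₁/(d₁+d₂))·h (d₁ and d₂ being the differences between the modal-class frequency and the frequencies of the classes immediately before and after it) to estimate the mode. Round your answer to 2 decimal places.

Modal class: 20 to under 30 (highest frequency 14).
d₁ = 14 − 10 = 4, d₂ = 14 − 10 = 4
Mode ≈ 20 + (4/(4+4)) × 10 = 20 + 5.0000 = 25.0000

25.00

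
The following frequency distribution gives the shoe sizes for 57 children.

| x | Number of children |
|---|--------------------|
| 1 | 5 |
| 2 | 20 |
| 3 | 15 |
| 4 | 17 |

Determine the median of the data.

Cumulative frequencies: 5, 25, 40, 57
n = 57, so the median is the value in position (n+1)/2 = 29.
Position 29 falls at value 3.

3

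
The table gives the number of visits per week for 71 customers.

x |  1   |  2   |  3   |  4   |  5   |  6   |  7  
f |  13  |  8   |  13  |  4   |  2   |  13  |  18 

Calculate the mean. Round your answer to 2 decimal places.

4.20

Values: 1, 2, 3, 4, 5, 6, 7
Σfx = 13×1 + 8×2 + 13×3 + 4×4 + 2×5 + 13×6 + 18×7 = 298
n = Σf = 71
Mean = 298 / 71 = 4.1972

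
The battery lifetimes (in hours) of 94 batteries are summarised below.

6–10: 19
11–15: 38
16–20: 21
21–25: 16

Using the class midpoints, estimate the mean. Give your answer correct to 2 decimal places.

Midpoints: 8, 13, 18, 23
Σfm = 19×8 + 38×13 + 21×18 + 16×23 = 1392
n = Σf = 94
Mean = 1392 / 94 = 14.8085

14.81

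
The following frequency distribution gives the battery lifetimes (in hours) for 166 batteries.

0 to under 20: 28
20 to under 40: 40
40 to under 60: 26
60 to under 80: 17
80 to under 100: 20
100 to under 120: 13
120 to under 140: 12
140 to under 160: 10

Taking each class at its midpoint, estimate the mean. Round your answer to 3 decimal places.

61.807

Midpoints: 10, 30, 50, 70, 90, 110, 130, 150
Σfm = 28×10 + 40×30 + 26×50 + 17×70 + 20×90 + 13×110 + 12×130 + 10×150 = 10260
n = Σf = 166
Mean = 10260 / 166 = 61.8072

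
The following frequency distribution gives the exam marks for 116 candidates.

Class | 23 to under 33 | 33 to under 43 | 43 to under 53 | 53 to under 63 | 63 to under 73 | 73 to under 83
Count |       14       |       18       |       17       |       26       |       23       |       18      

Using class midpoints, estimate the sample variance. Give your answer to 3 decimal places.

259.850

Midpoints: 28, 38, 48, 58, 68, 78
n = 116, Σfm = 6368, mean = 54.8966
Σfm² = 379464
Σf(m − x̄)² = Σfm² − (Σfm)²/n = 379464 − 6368²/116 = 29882.7586
Sample variance = 29882.7586 / 115 = 259.8501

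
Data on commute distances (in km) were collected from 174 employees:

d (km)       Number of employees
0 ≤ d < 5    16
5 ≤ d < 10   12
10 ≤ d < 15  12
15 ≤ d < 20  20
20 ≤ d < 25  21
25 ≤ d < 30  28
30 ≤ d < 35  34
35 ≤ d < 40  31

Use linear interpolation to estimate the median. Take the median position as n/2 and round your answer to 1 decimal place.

26.1

Cumulative frequencies: 16, 28, 40, 60, 81, 109, 143, 174
n = 174; position = n/2 = 87.
This falls in the class 25 ≤ d < 30: L = 25, F = 81, f = 28, h = 5.
Median ≈ 25 + ((87 − 81) / 28) × 5 = 26.0714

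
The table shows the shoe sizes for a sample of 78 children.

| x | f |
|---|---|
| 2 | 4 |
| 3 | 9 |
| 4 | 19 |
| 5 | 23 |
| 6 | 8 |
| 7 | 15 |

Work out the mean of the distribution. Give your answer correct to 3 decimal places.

4.859

Values: 2, 3, 4, 5, 6, 7
Σfx = 4×2 + 9×3 + 19×4 + 23×5 + 8×6 + 15×7 = 379
n = Σf = 78
Mean = 379 / 78 = 4.8590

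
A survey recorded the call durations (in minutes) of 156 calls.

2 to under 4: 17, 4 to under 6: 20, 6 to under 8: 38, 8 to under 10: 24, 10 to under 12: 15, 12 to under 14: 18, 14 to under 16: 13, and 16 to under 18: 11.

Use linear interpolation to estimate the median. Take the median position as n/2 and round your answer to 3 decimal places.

Cumulative frequencies: 17, 37, 75, 99, 114, 132, 145, 156
n = 156; position = n/2 = 78.
This falls in the class 8 to under 10: L = 8, F = 75, f = 24, h = 2.
Median ≈ 8 + ((78 − 75) / 24) × 2 = 8.2500

8.250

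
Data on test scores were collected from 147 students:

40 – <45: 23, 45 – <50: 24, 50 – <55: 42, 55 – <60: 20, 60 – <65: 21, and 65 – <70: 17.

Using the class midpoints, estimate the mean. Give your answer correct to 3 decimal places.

53.963

Midpoints: 42.5, 47.5, 52.5, 57.5, 62.5, 67.5
Σfm = 23×42.5 + 24×47.5 + 42×52.5 + 20×57.5 + 21×62.5 + 17×67.5 = 7932.5
n = Σf = 147
Mean = 7932.5 / 147 = 53.9626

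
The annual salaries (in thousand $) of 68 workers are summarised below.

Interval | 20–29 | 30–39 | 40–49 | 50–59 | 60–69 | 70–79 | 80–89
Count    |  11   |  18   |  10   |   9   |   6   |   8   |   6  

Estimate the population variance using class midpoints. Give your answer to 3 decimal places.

Midpoints: 24.5, 34.5, 44.5, 54.5, 64.5, 74.5, 84.5
n = 68, Σfm = 3316, mean = 48.7647
Σfm² = 186767
Σf(m − x̄)² = Σfm² − (Σfm)²/n = 186767 − 3316²/68 = 25063.2353
Population variance = 25063.2353 / 68 = 368.5770

368.577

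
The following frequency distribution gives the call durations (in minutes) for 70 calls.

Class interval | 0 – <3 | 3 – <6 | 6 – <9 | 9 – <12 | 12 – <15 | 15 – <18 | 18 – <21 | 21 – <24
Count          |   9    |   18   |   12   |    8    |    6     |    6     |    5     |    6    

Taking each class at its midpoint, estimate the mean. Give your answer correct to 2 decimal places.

9.73

Midpoints: 1.5, 4.5, 7.5, 10.5, 13.5, 16.5, 19.5, 22.5
Σfm = 9×1.5 + 18×4.5 + 12×7.5 + 8×10.5 + 6×13.5 + 6×16.5 + 5×19.5 + 6×22.5 = 681
n = Σf = 70
Mean = 681 / 70 = 9.7286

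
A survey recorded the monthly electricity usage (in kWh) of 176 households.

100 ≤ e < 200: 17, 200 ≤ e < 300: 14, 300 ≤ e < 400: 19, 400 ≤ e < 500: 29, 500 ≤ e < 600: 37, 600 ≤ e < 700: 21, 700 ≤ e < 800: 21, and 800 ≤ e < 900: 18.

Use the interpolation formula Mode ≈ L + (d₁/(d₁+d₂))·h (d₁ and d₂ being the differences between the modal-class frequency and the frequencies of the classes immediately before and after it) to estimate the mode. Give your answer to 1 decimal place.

Modal class: 500 ≤ e < 600 (highest frequency 37).
d₁ = 37 − 29 = 8, d₂ = 37 − 21 = 16
Mode ≈ 500 + (8/(8+16)) × 100 = 500 + 33.3333 = 533.3333

533.3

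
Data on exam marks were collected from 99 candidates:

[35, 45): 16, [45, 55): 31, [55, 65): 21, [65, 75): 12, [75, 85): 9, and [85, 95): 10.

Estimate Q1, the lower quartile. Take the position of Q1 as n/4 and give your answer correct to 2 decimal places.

Cumulative frequencies: 16, 47, 68, 80, 89, 99
n = 99; position = n/4 = 24.75.
This falls in the class [45, 55): L = 45, F = 16, f = 31, h = 10.
Lower quartile ≈ 45 + ((24.75 − 16) / 31) × 10 = 47.8226

47.82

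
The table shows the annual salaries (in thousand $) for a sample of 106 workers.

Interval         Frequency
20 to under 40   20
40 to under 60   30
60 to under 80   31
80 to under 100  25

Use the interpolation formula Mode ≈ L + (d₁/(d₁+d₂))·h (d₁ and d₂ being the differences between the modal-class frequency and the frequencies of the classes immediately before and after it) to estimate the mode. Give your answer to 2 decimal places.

Modal class: 60 to under 80 (highest frequency 31).
d₁ = 31 − 30 = 1, d₂ = 31 − 25 = 6
Mode ≈ 60 + (1/(1+6)) × 20 = 60 + 2.8571 = 62.8571

62.86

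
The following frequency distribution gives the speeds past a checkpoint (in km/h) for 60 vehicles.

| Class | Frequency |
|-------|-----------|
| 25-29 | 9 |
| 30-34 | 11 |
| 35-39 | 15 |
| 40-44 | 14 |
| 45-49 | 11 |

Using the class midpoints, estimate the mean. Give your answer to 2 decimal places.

Midpoints: 27, 32, 37, 42, 47
Σfm = 9×27 + 11×32 + 15×37 + 14×42 + 11×47 = 2255
n = Σf = 60
Mean = 2255 / 60 = 37.5833

37.58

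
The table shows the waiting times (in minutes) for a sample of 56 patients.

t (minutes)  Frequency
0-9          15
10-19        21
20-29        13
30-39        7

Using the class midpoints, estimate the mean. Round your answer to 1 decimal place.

16.6

Midpoints: 4.5, 14.5, 24.5, 34.5
Σfm = 15×4.5 + 21×14.5 + 13×24.5 + 7×34.5 = 932
n = Σf = 56
Mean = 932 / 56 = 16.6429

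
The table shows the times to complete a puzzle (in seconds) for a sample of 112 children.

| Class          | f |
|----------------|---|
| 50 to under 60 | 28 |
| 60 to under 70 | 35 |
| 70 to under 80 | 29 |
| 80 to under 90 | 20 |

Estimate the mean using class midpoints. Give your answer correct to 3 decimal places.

Midpoints: 55, 65, 75, 85
Σfm = 28×55 + 35×65 + 29×75 + 20×85 = 7690
n = Σf = 112
Mean = 7690 / 112 = 68.6607

68.661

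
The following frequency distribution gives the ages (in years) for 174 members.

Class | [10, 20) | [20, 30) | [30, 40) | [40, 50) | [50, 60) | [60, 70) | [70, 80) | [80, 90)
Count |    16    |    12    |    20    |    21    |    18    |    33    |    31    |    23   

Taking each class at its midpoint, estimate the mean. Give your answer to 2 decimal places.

55.17

Midpoints: 15, 25, 35, 45, 55, 65, 75, 85
Σfm = 16×15 + 12×25 + 20×35 + 21×45 + 18×55 + 33×65 + 31×75 + 23×85 = 9600
n = Σf = 174
Mean = 9600 / 174 = 55.1724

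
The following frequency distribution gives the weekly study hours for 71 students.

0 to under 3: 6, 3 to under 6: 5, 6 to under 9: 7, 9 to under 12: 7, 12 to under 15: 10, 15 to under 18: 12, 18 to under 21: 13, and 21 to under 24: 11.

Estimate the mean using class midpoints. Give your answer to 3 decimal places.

Midpoints: 1.5, 4.5, 7.5, 10.5, 13.5, 16.5, 19.5, 22.5
Σfm = 6×1.5 + 5×4.5 + 7×7.5 + 7×10.5 + 10×13.5 + 12×16.5 + 13×19.5 + 11×22.5 = 991.5
n = Σf = 71
Mean = 991.5 / 71 = 13.9648

13.965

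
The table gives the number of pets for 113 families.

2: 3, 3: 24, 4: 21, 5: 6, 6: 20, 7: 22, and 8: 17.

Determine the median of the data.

6

Cumulative frequencies: 3, 27, 48, 54, 74, 96, 113
n = 113, so the median is the value in position (n+1)/2 = 57.
Position 57 falls at value 6.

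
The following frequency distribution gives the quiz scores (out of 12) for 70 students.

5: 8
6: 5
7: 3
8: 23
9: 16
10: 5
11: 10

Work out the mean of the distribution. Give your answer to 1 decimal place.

Values: 5, 6, 7, 8, 9, 10, 11
Σfx = 8×5 + 5×6 + 3×7 + 23×8 + 16×9 + 5×10 + 10×11 = 579
n = Σf = 70
Mean = 579 / 70 = 8.2714

8.3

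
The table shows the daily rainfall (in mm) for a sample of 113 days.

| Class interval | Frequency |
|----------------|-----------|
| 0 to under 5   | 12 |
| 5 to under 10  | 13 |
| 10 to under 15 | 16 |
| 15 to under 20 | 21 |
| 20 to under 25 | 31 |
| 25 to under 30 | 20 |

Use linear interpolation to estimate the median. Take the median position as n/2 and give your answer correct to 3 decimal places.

18.690

Cumulative frequencies: 12, 25, 41, 62, 93, 113
n = 113; position = n/2 = 56.5.
This falls in the class 15 to under 20: L = 15, F = 41, f = 21, h = 5.
Median ≈ 15 + ((56.5 − 41) / 21) × 5 = 18.6905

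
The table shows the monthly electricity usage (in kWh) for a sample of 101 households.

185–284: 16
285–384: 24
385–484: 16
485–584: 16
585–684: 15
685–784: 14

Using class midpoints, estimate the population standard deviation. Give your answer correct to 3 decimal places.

166.460

Midpoints: 234.5, 334.5, 434.5, 534.5, 634.5, 734.5
n = 101, Σfm = 47084.5, mean = 466.1832
Σfm² = 24748615.25
Σf(m − x̄)² = Σfm² − (Σfm)²/n = 24748615.25 − 47084.5²/101 = 2798613.8614
Population variance = 2798613.8614 / 101 = 27709.0481
Standard deviation = √27709.0481 = 166.4604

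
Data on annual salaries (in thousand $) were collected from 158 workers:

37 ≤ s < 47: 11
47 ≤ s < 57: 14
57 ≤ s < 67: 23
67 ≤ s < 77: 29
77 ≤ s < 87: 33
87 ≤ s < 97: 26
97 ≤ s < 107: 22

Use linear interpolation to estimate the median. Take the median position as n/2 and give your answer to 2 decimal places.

Cumulative frequencies: 11, 25, 48, 77, 110, 136, 158
n = 158; position = n/2 = 79.
This falls in the class 77 ≤ s < 87: L = 77, F = 77, f = 33, h = 10.
Median ≈ 77 + ((79 − 77) / 33) × 10 = 77.6061

77.61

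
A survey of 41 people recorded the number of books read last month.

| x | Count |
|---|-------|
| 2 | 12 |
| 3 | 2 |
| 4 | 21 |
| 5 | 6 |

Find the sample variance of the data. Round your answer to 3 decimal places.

1.156

Values: 2, 3, 4, 5
n = 41, Σfx = 144, mean = 3.5122
Σfx² = 552
Σf(x − x̄)² = Σfx² − (Σfx)²/n = 552 − 144²/41 = 46.2439
Sample variance = 46.2439 / 40 = 1.1561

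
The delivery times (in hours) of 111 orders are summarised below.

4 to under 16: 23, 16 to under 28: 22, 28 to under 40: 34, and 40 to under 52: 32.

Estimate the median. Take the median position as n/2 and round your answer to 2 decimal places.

31.71

Cumulative frequencies: 23, 45, 79, 111
n = 111; position = n/2 = 55.5.
This falls in the class 28 to under 40: L = 28, F = 45, f = 34, h = 12.
Median ≈ 28 + ((55.5 − 45) / 34) × 12 = 31.7059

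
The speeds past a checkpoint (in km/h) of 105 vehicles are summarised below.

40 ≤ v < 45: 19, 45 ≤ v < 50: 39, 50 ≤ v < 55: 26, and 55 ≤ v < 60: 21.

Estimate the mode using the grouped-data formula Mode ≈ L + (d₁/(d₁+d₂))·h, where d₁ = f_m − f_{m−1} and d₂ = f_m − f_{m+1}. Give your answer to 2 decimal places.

Modal class: 45 ≤ v < 50 (highest frequency 39).
d₁ = 39 − 19 = 20, d₂ = 39 − 26 = 13
Mode ≈ 45 + (20/(20+13)) × 5 = 45 + 3.0303 = 48.0303

48.03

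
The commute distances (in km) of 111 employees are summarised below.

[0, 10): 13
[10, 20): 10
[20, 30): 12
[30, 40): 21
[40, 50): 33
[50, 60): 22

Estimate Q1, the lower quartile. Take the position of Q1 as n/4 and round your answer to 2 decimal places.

23.96

Cumulative frequencies: 13, 23, 35, 56, 89, 111
n = 111; position = n/4 = 27.75.
This falls in the class [20, 30): L = 20, F = 23, f = 12, h = 10.
Lower quartile ≈ 20 + ((27.75 − 23) / 12) × 10 = 23.9583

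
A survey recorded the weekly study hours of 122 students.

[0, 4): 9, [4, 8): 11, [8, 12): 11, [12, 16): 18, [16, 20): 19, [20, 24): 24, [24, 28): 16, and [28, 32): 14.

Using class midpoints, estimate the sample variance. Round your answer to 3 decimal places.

68.497

Midpoints: 2, 6, 10, 14, 18, 22, 26, 30
n = 122, Σfm = 2152, mean = 17.6393
Σfm² = 46248
Σf(m − x̄)² = Σfm² − (Σfm)²/n = 46248 − 2152²/122 = 8288.1311
Sample variance = 8288.1311 / 121 = 68.4970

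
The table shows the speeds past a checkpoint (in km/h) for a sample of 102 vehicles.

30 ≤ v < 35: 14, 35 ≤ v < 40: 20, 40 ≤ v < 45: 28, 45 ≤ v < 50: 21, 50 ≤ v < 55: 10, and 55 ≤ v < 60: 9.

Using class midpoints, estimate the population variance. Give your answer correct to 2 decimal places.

Midpoints: 32.5, 37.5, 42.5, 47.5, 52.5, 57.5
n = 102, Σfm = 4435, mean = 43.4804
Σfm² = 198187.5
Σf(m − x̄)² = Σfm² − (Σfm)²/n = 198187.5 − 4435²/102 = 5351.9608
Population variance = 5351.9608 / 102 = 52.4702

52.47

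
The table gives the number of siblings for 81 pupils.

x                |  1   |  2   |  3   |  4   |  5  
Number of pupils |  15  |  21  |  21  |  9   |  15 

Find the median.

3

Cumulative frequencies: 15, 36, 57, 66, 81
n = 81, so the median is the value in position (n+1)/2 = 41.
Position 41 falls at value 3.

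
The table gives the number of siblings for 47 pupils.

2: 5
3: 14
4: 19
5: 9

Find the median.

Cumulative frequencies: 5, 19, 38, 47
n = 47, so the median is the value in position (n+1)/2 = 24.
Position 24 falls at value 4.

4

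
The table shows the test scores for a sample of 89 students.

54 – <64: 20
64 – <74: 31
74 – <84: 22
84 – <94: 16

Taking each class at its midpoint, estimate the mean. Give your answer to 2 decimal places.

72.82

Midpoints: 59, 69, 79, 89
Σfm = 20×59 + 31×69 + 22×79 + 16×89 = 6481
n = Σf = 89
Mean = 6481 / 89 = 72.8202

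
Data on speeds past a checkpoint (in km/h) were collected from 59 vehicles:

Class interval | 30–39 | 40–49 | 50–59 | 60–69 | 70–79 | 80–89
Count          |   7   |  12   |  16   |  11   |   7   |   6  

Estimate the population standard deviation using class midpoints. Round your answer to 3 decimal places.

Midpoints: 34.5, 44.5, 54.5, 64.5, 74.5, 84.5
n = 59, Σfm = 3385.5, mean = 57.3814
Σfm² = 207074.75
Σf(m − x̄)² = Σfm² − (Σfm)²/n = 207074.75 − 3385.5²/59 = 12810.1695
Population variance = 12810.1695 / 59 = 217.1215
Standard deviation = √217.1215 = 14.7350

14.735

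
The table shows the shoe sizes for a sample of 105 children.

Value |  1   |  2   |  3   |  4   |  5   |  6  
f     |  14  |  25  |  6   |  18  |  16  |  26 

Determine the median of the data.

Cumulative frequencies: 14, 39, 45, 63, 79, 105
n = 105, so the median is the value in position (n+1)/2 = 53.
Position 53 falls at value 4.

4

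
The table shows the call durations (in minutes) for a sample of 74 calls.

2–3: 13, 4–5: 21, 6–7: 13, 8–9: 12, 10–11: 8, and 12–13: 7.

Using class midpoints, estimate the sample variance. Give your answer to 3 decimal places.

Midpoints: 2.5, 4.5, 6.5, 8.5, 10.5, 12.5
n = 74, Σfm = 485, mean = 6.5541
Σfm² = 3898.5
Σf(m − x̄)² = Σfm² − (Σfm)²/n = 3898.5 − 485²/74 = 719.7838
Sample variance = 719.7838 / 73 = 9.8601

9.860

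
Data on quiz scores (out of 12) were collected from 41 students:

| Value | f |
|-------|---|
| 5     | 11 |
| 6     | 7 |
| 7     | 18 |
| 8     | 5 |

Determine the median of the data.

7

Cumulative frequencies: 11, 18, 36, 41
n = 41, so the median is the value in position (n+1)/2 = 21.
Position 21 falls at value 7.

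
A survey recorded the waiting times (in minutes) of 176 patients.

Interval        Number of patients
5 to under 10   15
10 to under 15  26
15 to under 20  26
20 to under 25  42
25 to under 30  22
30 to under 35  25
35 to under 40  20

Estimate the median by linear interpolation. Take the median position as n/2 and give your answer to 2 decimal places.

22.50

Cumulative frequencies: 15, 41, 67, 109, 131, 156, 176
n = 176; position = n/2 = 88.
This falls in the class 20 to under 25: L = 20, F = 67, f = 42, h = 5.
Median ≈ 20 + ((88 − 67) / 42) × 5 = 22.5000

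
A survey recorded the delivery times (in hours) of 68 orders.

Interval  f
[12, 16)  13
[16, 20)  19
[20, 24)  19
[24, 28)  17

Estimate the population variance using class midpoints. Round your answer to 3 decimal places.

17.993

Midpoints: 14, 18, 22, 26
n = 68, Σfm = 1384, mean = 20.3529
Σfm² = 29392
Σf(m − x̄)² = Σfm² − (Σfm)²/n = 29392 − 1384²/68 = 1223.5294
Population variance = 1223.5294 / 68 = 17.9931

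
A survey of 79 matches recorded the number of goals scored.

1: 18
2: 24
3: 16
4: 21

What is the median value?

Cumulative frequencies: 18, 42, 58, 79
n = 79, so the median is the value in position (n+1)/2 = 40.
Position 40 falls at value 2.

2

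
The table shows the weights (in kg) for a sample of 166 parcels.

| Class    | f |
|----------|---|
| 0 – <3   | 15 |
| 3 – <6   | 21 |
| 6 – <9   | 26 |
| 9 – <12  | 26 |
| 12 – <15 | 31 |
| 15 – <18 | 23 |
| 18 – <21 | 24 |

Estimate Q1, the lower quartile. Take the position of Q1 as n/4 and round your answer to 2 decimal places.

6.63

Cumulative frequencies: 15, 36, 62, 88, 119, 142, 166
n = 166; position = n/4 = 41.5.
This falls in the class 6 – <9: L = 6, F = 36, f = 26, h = 3.
Lower quartile ≈ 6 + ((41.5 − 36) / 26) × 3 = 6.6346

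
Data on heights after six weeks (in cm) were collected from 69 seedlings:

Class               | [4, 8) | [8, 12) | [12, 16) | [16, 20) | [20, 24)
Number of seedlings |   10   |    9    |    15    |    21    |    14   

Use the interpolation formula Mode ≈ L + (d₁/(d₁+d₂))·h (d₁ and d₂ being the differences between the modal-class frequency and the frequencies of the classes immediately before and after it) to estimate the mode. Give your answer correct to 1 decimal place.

Modal class: [16, 20) (highest frequency 21).
d₁ = 21 − 15 = 6, d₂ = 21 − 14 = 7
Mode ≈ 16 + (6/(6+7)) × 4 = 16 + 1.8462 = 17.8462

17.8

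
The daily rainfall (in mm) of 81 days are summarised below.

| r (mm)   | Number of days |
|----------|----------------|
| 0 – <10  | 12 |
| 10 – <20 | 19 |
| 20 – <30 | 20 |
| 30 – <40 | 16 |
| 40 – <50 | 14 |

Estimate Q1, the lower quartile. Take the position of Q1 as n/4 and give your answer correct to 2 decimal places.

Cumulative frequencies: 12, 31, 51, 67, 81
n = 81; position = n/4 = 20.25.
This falls in the class 10 – <20: L = 10, F = 12, f = 19, h = 10.
Lower quartile ≈ 10 + ((20.25 − 12) / 19) × 10 = 14.3421

14.34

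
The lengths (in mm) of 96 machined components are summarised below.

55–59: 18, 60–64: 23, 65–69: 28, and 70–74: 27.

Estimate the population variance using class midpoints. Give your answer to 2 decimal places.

Midpoints: 57, 62, 67, 72
n = 96, Σfm = 6272, mean = 65.3333
Σfm² = 412554
Σf(m − x̄)² = Σfm² − (Σfm)²/n = 412554 − 6272²/96 = 2783.3333
Population variance = 2783.3333 / 96 = 28.9931

28.99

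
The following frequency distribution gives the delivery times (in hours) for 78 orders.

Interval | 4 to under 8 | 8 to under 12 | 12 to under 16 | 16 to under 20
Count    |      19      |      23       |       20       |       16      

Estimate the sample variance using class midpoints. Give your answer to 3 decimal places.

Midpoints: 6, 10, 14, 18
n = 78, Σfm = 912, mean = 11.6923
Σfm² = 12088
Σf(m − x̄)² = Σfm² − (Σfm)²/n = 12088 − 912²/78 = 1424.6154
Sample variance = 1424.6154 / 77 = 18.5015

18.501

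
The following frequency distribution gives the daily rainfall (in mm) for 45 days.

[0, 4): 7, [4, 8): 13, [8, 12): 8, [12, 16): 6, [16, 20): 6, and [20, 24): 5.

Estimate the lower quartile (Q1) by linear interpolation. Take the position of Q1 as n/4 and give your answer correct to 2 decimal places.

5.31

Cumulative frequencies: 7, 20, 28, 34, 40, 45
n = 45; position = n/4 = 11.25.
This falls in the class [4, 8): L = 4, F = 7, f = 13, h = 4.
Lower quartile ≈ 4 + ((11.25 − 7) / 13) × 4 = 5.3077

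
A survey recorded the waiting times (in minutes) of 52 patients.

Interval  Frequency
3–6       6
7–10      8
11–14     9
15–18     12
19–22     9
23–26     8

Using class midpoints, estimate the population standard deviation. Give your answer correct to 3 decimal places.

6.319

Midpoints: 4.5, 8.5, 12.5, 16.5, 20.5, 24.5
n = 52, Σfm = 786, mean = 15.1154
Σfm² = 13957
Σf(m − x̄)² = Σfm² − (Σfm)²/n = 13957 − 786²/52 = 2076.3077
Population variance = 2076.3077 / 52 = 39.9290
Standard deviation = √39.9290 = 6.3189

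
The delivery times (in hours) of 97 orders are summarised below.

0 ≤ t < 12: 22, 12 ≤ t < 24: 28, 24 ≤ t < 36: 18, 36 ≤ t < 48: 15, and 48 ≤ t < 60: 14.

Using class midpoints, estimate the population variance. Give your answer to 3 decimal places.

264.737

Midpoints: 6, 18, 30, 42, 54
n = 97, Σfm = 2562, mean = 26.4124
Σfm² = 93348
Σf(m − x̄)² = Σfm² − (Σfm)²/n = 93348 − 2562²/97 = 25679.5052
Population variance = 25679.5052 / 97 = 264.7372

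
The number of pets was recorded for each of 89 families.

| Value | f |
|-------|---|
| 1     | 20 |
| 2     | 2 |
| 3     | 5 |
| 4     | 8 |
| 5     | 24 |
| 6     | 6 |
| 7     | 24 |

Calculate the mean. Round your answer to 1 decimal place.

Values: 1, 2, 3, 4, 5, 6, 7
Σfx = 20×1 + 2×2 + 5×3 + 8×4 + 24×5 + 6×6 + 24×7 = 395
n = Σf = 89
Mean = 395 / 89 = 4.4382

4.4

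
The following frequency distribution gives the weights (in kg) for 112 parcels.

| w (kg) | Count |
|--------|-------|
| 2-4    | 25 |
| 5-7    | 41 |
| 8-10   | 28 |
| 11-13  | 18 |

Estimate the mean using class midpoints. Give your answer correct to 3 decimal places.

Midpoints: 3, 6, 9, 12
Σfm = 25×3 + 41×6 + 28×9 + 18×12 = 789
n = Σf = 112
Mean = 789 / 112 = 7.0446

7.045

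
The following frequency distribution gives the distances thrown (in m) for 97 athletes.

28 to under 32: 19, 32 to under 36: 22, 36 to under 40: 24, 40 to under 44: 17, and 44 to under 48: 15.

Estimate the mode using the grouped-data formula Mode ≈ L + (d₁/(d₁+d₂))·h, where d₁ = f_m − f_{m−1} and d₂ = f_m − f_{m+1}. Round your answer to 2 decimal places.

Modal class: 36 to under 40 (highest frequency 24).
d₁ = 24 − 22 = 2, d₂ = 24 − 17 = 7
Mode ≈ 36 + (2/(2+7)) × 4 = 36 + 0.8889 = 36.8889

36.89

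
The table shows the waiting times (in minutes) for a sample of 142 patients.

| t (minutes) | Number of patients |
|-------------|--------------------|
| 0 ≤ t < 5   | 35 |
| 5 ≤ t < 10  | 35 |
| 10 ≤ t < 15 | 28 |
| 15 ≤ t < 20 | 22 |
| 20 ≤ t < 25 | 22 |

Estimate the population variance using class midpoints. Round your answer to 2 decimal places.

48.29

Midpoints: 2.5, 7.5, 12.5, 17.5, 22.5
n = 142, Σfm = 1580, mean = 11.1268
Σfm² = 24437.5
Σf(m − x̄)² = Σfm² − (Σfm)²/n = 24437.5 − 1580²/142 = 6857.2183
Population variance = 6857.2183 / 142 = 48.2903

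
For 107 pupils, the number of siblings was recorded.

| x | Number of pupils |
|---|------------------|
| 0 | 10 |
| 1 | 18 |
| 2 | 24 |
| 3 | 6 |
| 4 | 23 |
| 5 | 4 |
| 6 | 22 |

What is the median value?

3

Cumulative frequencies: 10, 28, 52, 58, 81, 85, 107
n = 107, so the median is the value in position (n+1)/2 = 54.
Position 54 falls at value 3.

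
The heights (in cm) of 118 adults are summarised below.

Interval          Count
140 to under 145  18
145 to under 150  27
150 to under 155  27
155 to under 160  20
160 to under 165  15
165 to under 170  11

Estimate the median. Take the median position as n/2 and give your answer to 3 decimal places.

152.593

Cumulative frequencies: 18, 45, 72, 92, 107, 118
n = 118; position = n/2 = 59.
This falls in the class 150 to under 155: L = 150, F = 45, f = 27, h = 5.
Median ≈ 150 + ((59 − 45) / 27) × 5 = 152.5926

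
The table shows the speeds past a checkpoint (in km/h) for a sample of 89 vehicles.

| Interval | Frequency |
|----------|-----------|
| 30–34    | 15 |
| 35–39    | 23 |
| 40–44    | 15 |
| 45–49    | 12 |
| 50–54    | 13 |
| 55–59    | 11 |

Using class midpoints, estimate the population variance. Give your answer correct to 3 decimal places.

Midpoints: 32, 37, 42, 47, 52, 57
n = 89, Σfm = 3828, mean = 43.0112
Σfm² = 170706
Σf(m − x̄)² = Σfm² − (Σfm)²/n = 170706 − 3828²/89 = 6058.9888
Population variance = 6058.9888 / 89 = 68.0785

68.079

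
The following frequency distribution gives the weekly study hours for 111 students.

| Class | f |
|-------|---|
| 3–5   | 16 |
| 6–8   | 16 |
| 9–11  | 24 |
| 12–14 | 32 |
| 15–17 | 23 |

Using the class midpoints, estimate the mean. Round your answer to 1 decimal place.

10.8

Midpoints: 4, 7, 10, 13, 16
Σfm = 16×4 + 16×7 + 24×10 + 32×13 + 23×16 = 1200
n = Σf = 111
Mean = 1200 / 111 = 10.8108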